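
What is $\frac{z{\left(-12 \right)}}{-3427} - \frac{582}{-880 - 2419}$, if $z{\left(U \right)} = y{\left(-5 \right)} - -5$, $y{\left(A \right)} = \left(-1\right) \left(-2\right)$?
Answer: $\frac{1971421}{11305673} \approx 0.17437$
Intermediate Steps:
$y{\left(A \right)} = 2$
$z{\left(U \right)} = 7$ ($z{\left(U \right)} = 2 - -5 = 2 + 5 = 7$)
$\frac{z{\left(-12 \right)}}{-3427} - \frac{582}{-880 - 2419} = \frac{7}{-3427} - \frac{582}{-880 - 2419} = 7 \left(- \frac{1}{3427}\right) - \frac{582}{-3299} = - \frac{7}{3427} - - \frac{582}{3299} = - \frac{7}{3427} + \frac{582}{3299} = \frac{1971421}{11305673}$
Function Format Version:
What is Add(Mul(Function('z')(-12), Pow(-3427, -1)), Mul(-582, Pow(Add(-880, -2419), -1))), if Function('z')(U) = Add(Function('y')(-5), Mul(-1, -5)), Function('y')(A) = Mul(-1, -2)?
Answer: Rational(1971421, 11305673) ≈ 0.17437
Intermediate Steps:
Function('y')(A) = 2
Function('z')(U) = 7 (Function('z')(U) = Add(2, Mul(-1, -5)) = Add(2, 5) = 7)
Add(Mul(Function('z')(-12), Pow(-3427, -1)), Mul(-582, Pow(Add(-880, -2419), -1))) = Add(Mul(7, Pow(-3427, -1)), Mul(-582, Pow(Add(-880, -2419), -1))) = Add(Mul(7, Rational(-1, 3427)), Mul(-582, Pow(-3299, -1))) = Add(Rational(-7, 3427), Mul(-582, Rational(-1, 3299))) = Add(Rational(-7, 3427), Rational(582, 3299)) = Rational(1971421, 11305673)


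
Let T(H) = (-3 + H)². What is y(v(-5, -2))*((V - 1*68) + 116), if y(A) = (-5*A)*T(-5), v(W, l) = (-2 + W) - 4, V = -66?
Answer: -63360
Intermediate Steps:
v(W, l) = -6 + W
y(A) = -320*A (y(A) = (-5*A)*(-3 - 5)² = -5*A*(-8)² = -5*A*64 = -320*A)
y(v(-5, -2))*((V - 1*68) + 116) = (-320*(-6 - 5))*((-66 - 1*68) + 116) = (-320*(-11))*((-66 - 68) + 116) = 3520*(-134 + 116) = 3520*(-18) = -63360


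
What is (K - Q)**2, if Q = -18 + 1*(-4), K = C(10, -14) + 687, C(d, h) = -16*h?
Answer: 870489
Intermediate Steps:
K = 911 (K = -16*(-14) + 687 = 224 + 687 = 911)
Q = -22 (Q = -18 - 4 = -22)
(K - Q)**2 = (911 - 1*(-22))**2 = (911 + 22)**2 = 933**2 = 870489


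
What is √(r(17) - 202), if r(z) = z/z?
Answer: I*√201 ≈ 14.177*I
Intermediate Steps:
r(z) = 1
√(r(17) - 202) = √(1 - 202) = √(-201) = I*√201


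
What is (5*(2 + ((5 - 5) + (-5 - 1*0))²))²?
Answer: 18225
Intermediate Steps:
(5*(2 + ((5 - 5) + (-5 - 1*0))²))² = (5*(2 + (0 + (-5 + 0))²))² = (5*(2 + (0 - 5)²))² = (5*(2 + (-5)²))² = (5*(2 + 25))² = (5*27)² = 135² = 18225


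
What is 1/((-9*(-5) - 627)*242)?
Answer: -1/140844 ≈ -7.1001e-6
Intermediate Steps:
1/((-9*(-5) - 627)*242) = 1/((45 - 627)*242) = 1/(-582*242) = 1/(-140844) = -1/140844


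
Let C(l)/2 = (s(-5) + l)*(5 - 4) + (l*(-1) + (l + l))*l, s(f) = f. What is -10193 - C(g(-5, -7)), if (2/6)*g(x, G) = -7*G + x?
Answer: -45295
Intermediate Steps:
g(x, G) = -21*G + 3*x (g(x, G) = 3*(-7*G + x) = 3*(x - 7*G) = -21*G + 3*x)
C(l) = -10 + 2*l + 2*l² (C(l) = 2*((-5 + l)*(5 - 4) + (l*(-1) + (l + l))*l) = 2*((-5 + l)*1 + (-l + 2*l)*l) = 2*((-5 + l) + l*l) = 2*((-5 + l) + l²) = 2*(-5 + l + l²) = -10 + 2*l + 2*l²)
-10193 - C(g(-5, -7)) = -10193 - (-10 + 2*(-21*(-7) + 3*(-5)) + 2*(-21*(-7) + 3*(-5))²) = -10193 - (-10 + 2*(147 - 15) + 2*(147 - 15)²) = -10193 - (-10 + 2*132 + 2*132²) = -10193 - (-10 + 264 + 2*17424) = -10193 - (-10 + 264 + 34848) = -10193 - 1*35102 = -10193 - 35102 = -45295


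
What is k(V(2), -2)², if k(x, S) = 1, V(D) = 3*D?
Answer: 1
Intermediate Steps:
k(V(2), -2)² = 1² = 1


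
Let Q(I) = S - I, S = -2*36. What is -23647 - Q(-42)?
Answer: -23617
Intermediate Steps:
S = -72
Q(I) = -72 - I
-23647 - Q(-42) = -23647 - (-72 - 1*(-42)) = -23647 - (-72 + 42) = -23647 - 1*(-30) = -23647 + 30 = -23617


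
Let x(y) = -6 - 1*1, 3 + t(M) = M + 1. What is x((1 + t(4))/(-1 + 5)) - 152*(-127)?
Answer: 19297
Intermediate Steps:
t(M) = -2 + M (t(M) = -3 + (M + 1) = -3 + (1 + M) = -2 + M)
x(y) = -7 (x(y) = -6 - 1 = -7)
x((1 + t(4))/(-1 + 5)) - 152*(-127) = -7 - 152*(-127) = -7 + 19304 = 19297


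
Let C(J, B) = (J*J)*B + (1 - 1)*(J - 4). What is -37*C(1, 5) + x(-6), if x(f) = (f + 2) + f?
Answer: -195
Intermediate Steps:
x(f) = 2 + 2*f (x(f) = (2 + f) + f = 2 + 2*f)
C(J, B) = B*J² (C(J, B) = J²*B + 0*(-4 + J) = B*J² + 0 = B*J²)
-37*C(1, 5) + x(-6) = -185*1² + (2 + 2*(-6)) = -185 + (2 - 12) = -37*5 - 10 = -185 - 10 = -195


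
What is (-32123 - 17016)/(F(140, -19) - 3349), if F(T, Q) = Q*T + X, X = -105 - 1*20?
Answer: 49139/6134 ≈ 8.0109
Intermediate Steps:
X = -125 (X = -105 - 20 = -125)
F(T, Q) = -125 + Q*T (F(T, Q) = Q*T - 125 = -125 + Q*T)
(-32123 - 17016)/(F(140, -19) - 3349) = (-32123 - 17016)/((-125 - 19*140) - 3349) = -49139/((-125 - 2660) - 3349) = -49139/(-2785 - 3349) = -49139/(-6134) = -49139*(-1/6134) = 49139/6134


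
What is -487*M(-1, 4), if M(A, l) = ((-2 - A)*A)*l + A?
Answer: -1461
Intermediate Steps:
M(A, l) = A + A*l*(-2 - A) (M(A, l) = (A*(-2 - A))*l + A = A*l*(-2 - A) + A = A + A*l*(-2 - A))
-487*M(-1, 4) = -(-487)*(1 - 2*4 - 1*(-1)*4) = -(-487)*(1 - 8 + 4) = -(-487)*(-3) = -487*3 = -1461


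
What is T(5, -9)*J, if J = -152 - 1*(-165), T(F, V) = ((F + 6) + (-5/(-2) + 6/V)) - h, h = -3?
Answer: 1235/6 ≈ 205.83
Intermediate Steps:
T(F, V) = 23/2 + F + 6/V (T(F, V) = ((F + 6) + (-5/(-2) + 6/V)) - 1*(-3) = ((6 + F) + (-5*(-1/2) + 6/V)) + 3 = ((6 + F) + (5/2 + 6/V)) + 3 = (17/2 + F + 6/V) + 3 = 23/2 + F + 6/V)
J = 13 (J = -152 + 165 = 13)
T(5, -9)*J = (23/2 + 5 + 6/(-9))*13 = (23/2 + 5 + 6*(-1/9))*13 = (23/2 + 5 - 2/3)*13 = (95/6)*13 = 1235/6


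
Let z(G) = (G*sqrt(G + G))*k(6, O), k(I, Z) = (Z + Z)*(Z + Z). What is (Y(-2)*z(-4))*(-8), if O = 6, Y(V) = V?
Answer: -18432*I*sqrt(2) ≈ -26067.0*I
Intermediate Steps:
k(I, Z) = 4*Z**2 (k(I, Z) = (2*Z)*(2*Z) = 4*Z**2)
z(G) = 144*sqrt(2)*G**(3/2) (z(G) = (G*sqrt(G + G))*(4*6**2) = (G*sqrt(2*G))*(4*36) = (G*(sqrt(2)*sqrt(G)))*144 = (sqrt(2)*G**(3/2))*144 = 144*sqrt(2)*G**(3/2))
(Y(-2)*z(-4))*(-8) = -288*sqrt(2)*(-4)**(3/2)*(-8) = -288*sqrt(2)*(-8*I)*(-8) = -(-2304)*I*sqrt(2)*(-8) = (2304*I*sqrt(2))*(-8) = -18432*I*sqrt(2)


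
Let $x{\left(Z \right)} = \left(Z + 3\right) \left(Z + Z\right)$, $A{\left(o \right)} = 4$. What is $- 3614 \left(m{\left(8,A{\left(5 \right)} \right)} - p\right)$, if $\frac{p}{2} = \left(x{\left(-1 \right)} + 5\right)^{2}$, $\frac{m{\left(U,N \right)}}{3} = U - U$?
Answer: $7228$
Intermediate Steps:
$m{\left(U,N \right)} = 0$ ($m{\left(U,N \right)} = 3 \left(U - U\right) = 3 \cdot 0 = 0$)
$x{\left(Z \right)} = 2 Z \left(3 + Z\right)$ ($x{\left(Z \right)} = \left(3 + Z\right) 2 Z = 2 Z \left(3 + Z\right)$)
$p = 2$ ($p = 2 \left(2 \left(-1\right) \left(3 - 1\right) + 5\right)^{2} = 2 \left(2 \left(-1\right) 2 + 5\right)^{2} = 2 \left(-4 + 5\right)^{2} = 2 \cdot 1^{2} = 2 \cdot 1 = 2$)
$- 3614 \left(m{\left(8,A{\left(5 \right)} \right)} - p\right) = - 3614 \left(0 - 2\right) = \left(-3614\right) \left(-2\right) = 7228$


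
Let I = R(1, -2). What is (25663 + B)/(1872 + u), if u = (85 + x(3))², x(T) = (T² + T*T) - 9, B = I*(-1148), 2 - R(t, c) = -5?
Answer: 17627/10708 ≈ 1.6462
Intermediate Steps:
R(t, c) = 7 (R(t, c) = 2 - 1*(-5) = 2 + 5 = 7)
I = 7
B = -8036 (B = 7*(-1148) = -8036)
x(T) = -9 + 2*T² (x(T) = (T² + T²) - 9 = 2*T² - 9 = -9 + 2*T²)
u = 8836 (u = (85 + (-9 + 2*3²))² = (85 + (-9 + 2*9))² = (85 + (-9 + 18))² = (85 + 9)² = 94² = 8836)
(25663 + B)/(1872 + u) = (25663 - 8036)/(1872 + 8836) = 17627/10708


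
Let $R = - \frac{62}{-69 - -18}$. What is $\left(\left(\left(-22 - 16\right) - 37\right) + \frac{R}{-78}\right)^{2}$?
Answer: $\frac{22262430436}{3956121} \approx 5627.3$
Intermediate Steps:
$R = \frac{62}{51}$ ($R = - \frac{62}{-69 + 18} = - \frac{62}{-51} = \left(-62\right) \left(- \frac{1}{51}\right) = \frac{62}{51} \approx 1.2157$)
$\left(\left(\left(-22 - 16\right) - 37\right) + \frac{R}{-78}\right)^{2} = \left(\left(\left(-22 - 16\right) - 37\right) + \frac{62}{51 \left(-78\right)}\right)^{2} = \left(\left(-38 - 37\right) + \frac{62}{51} \left(- \frac{1}{78}\right)\right)^{2} = \left(-75 - \frac{31}{1989}\right)^{2} = \left(- \frac{149206}{1989}\right)^{2} = \frac{22262430436}{3956121}$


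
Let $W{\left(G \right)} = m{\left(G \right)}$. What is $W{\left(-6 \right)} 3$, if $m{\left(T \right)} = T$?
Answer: $-18$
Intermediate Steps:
$W{\left(G \right)} = G$
$W{\left(-6 \right)} 3 = \left(-6\right) 3 = -18$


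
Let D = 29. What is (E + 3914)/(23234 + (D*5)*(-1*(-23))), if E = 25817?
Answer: 29731/26569 ≈ 1.1190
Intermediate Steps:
(E + 3914)/(23234 + (D*5)*(-1*(-23))) = (25817 + 3914)/(23234 + (29*5)*(-1*(-23))) = 29731/(23234 + 145*23) = 29731/(23234 + 3335) = 29731/26569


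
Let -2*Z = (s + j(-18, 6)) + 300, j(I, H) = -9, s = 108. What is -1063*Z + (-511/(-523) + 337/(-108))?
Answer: 11978356091/56484 ≈ 2.1207e+5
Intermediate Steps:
Z = -399/2 (Z = -((108 - 9) + 300)/2 = -(99 + 300)/2 = -1/2*399 = -399/2 ≈ -199.50)
-1063*Z + (-511/(-523) + 337/(-108)) = -1063*(-399/2) + (-511/(-523) + 337/(-108)) = 424137/2 + (-511*(-1/523) + 337*(-1/108)) = 424137/2 + (511/523 - 337/108) = 424137/2 - 121063/56484 = 11978356091/56484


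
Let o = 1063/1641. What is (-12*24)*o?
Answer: -102048/547 ≈ -186.56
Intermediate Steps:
o = 1063/1641 (o = 1063*(1/1641) = 1063/1641 ≈ 0.64778)
(-12*24)*o = -12*24*(1063/1641) = -288*1063/1641 = -102048/547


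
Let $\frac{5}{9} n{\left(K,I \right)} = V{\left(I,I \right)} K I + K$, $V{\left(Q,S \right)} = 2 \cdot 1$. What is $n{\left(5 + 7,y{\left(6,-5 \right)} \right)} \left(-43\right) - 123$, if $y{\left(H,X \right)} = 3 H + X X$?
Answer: $- \frac{404643}{5} \approx -80929.0$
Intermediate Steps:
$y{\left(H,X \right)} = X^{2} + 3 H$ ($y{\left(H,X \right)} = 3 H + X^{2} = X^{2} + 3 H$)
$V{\left(Q,S \right)} = 2$
$n{\left(K,I \right)} = \frac{9 K}{5} + \frac{18 I K}{5}$ ($n{\left(K,I \right)} = \frac{9 \left(2 K I + K\right)}{5} = \frac{9 \left(2 I K + K\right)}{5} = \frac{9 \left(K + 2 I K\right)}{5} = \frac{9 K}{5} + \frac{18 I K}{5}$)
$n{\left(5 + 7,y{\left(6,-5 \right)} \right)} \left(-43\right) - 123 = \frac{9 \left(5 + 7\right) \left(1 + 2 \left(\left(-5\right)^{2} + 3 \cdot 6\right)\right)}{5} \left(-43\right) - 123 = \frac{9}{5} \cdot 12 \left(1 + 2 \left(25 + 18\right)\right) \left(-43\right) - 123 = \frac{9}{5} \cdot 12 \left(1 + 2 \cdot 43\right) \left(-43\right) - 123 = \frac{9}{5} \cdot 12 \left(1 + 86\right) \left(-43\right) - 123 = \frac{9}{5} \cdot 12 \cdot 87 \left(-43\right) - 123 = \frac{9396}{5} \left(-43\right) - 123 = - \frac{404028}{5} - 123 = - \frac{404643}{5}$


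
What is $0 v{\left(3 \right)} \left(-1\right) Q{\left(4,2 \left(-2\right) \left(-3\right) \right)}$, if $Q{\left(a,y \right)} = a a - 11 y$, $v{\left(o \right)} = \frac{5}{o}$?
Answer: $0$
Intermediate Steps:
$Q{\left(a,y \right)} = a^{2} - 11 y$
$0 v{\left(3 \right)} \left(-1\right) Q{\left(4,2 \left(-2\right) \left(-3\right) \right)} = 0 \cdot \frac{5}{3} \left(-1\right) \left(4^{2} - 11 \cdot 2 \left(-2\right) \left(-3\right)\right) = 0 \cdot 5 \cdot \frac{1}{3} \left(-1\right) \left(16 - 11 \left(\left(-4\right) \left(-3\right)\right)\right) = 0 \cdot \frac{5}{3} \left(-1\right) \left(16 - 132\right) = 0 \left(-1\right) \left(16 - 132\right) = 0 \left(-116\right) = 0$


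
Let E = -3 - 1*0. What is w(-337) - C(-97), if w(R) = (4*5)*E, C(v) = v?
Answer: 37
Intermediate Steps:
E = -3 (E = -3 + 0 = -3)
w(R) = -60 (w(R) = (4*5)*(-3) = 20*(-3) = -60)
w(-337) - C(-97) = -60 - 1*(-97) = -60 + 97 = 37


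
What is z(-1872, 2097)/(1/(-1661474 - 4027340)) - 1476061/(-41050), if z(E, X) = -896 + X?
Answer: -280464501978639/41050 ≈ -6.8323e+9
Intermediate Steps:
z(-1872, 2097)/(1/(-1661474 - 4027340)) - 1476061/(-41050) = (-896 + 2097)/(1/(-1661474 - 4027340)) - 1476061/(-41050) = 1201/(1/(-5688814)) - 1476061*(-1/41050) = 1201/(-1/5688814) + 1476061/41050 = 1201*(-5688814) + 1476061/41050 = -6832265614 + 1476061/41050 = -280464501978639/41050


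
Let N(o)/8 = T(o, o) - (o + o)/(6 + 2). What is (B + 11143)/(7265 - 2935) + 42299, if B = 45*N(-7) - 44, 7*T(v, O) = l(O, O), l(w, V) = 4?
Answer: 1282166233/30310 ≈ 42302.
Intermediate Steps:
T(v, O) = 4/7 (T(v, O) = (⅐)*4 = 4/7)
N(o) = 32/7 - 2*o (N(o) = 8*(4/7 - (o + o)/(6 + 2)) = 8*(4/7 - 2*o/8) = 8*(4/7 - o/4) = 32/7 - 2*o)
B = 5542/7 (B = 45*(32/7 - 2*(-7)) - 44 = 45*(32/7 + 14) - 44 = 45*(130/7) - 44 = 5850/7 - 44 = 5542/7 ≈ 791.71)
(B + 11143)/(7265 - 2935) + 42299 = (5542/7 + 11143)/(7265 - 2935) + 42299 = (83543/7)/4330 + 42299 = (83543/7)*(1/4330) + 42299 = 83543/30310 + 42299 = 1282166233/30310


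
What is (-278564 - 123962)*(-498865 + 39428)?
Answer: 184935337862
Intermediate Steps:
(-278564 - 123962)*(-498865 + 39428) = -402526*(-459437) = 184935337862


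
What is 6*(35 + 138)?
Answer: 1038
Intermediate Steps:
6*(35 + 138) = 6*173 = 1038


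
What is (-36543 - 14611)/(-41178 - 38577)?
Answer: 51154/79755 ≈ 0.64139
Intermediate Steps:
(-36543 - 14611)/(-41178 - 38577) = -51154/(-79755) = -51154*(-1/79755) = 51154/79755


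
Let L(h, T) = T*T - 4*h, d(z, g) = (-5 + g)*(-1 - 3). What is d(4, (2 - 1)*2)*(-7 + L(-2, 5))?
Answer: 312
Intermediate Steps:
d(z, g) = 20 - 4*g (d(z, g) = (-5 + g)*(-4) = 20 - 4*g)
L(h, T) = T² - 4*h
d(4, (2 - 1)*2)*(-7 + L(-2, 5)) = (20 - 4*(2 - 1)*2)*(-7 + (5² - 4*(-2))) = (20 - 4*2)*(-7 + (25 + 8)) = (20 - 4*2)*(-7 + 33) = (20 - 8)*26 = 12*26 = 312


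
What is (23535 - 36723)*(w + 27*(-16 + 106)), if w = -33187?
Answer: 405623316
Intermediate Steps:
(23535 - 36723)*(w + 27*(-16 + 106)) = (23535 - 36723)*(-33187 + 27*(-16 + 106)) = -13188*(-33187 + 27*90) = -13188*(-33187 + 2430) = -13188*(-30757) = 405623316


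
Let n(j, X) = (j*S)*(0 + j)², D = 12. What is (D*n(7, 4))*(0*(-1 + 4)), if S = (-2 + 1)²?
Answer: 0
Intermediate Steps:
S = 1 (S = (-1)² = 1)
n(j, X) = j³ (n(j, X) = (j*1)*(0 + j)² = j*j² = j³)
(D*n(7, 4))*(0*(-1 + 4)) = (12*7³)*(0*(-1 + 4)) = (12*343)*(0*3) = 4116*0 = 0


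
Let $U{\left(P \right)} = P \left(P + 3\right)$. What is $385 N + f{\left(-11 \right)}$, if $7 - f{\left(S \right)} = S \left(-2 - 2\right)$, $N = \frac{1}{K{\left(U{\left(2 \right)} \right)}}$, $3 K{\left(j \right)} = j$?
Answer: $\frac{157}{2} \approx 78.5$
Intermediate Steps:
$U{\left(P \right)} = P \left(3 + P\right)$
$K{\left(j \right)} = \frac{j}{3}$
$N = \frac{3}{10}$ ($N = \frac{1}{\frac{1}{3} \cdot 2 \left(3 + 2\right)} = \frac{1}{\frac{1}{3} \cdot 2 \cdot 5} = \frac{1}{\frac{1}{3} \cdot 10} = \frac{1}{\frac{10}{3}} = \frac{3}{10} \approx 0.3$)
$f{\left(S \right)} = 7 + 4 S$ ($f{\left(S \right)} = 7 - S \left(-2 - 2\right) = 7 - S \left(-4\right) = 7 - - 4 S = 7 + 4 S$)
$385 N + f{\left(-11 \right)} = 385 \cdot \frac{3}{10} + \left(7 + 4 \left(-11\right)\right) = \frac{231}{2} + \left(7 - 44\right) = \frac{231}{2} - 37 = \frac{157}{2}$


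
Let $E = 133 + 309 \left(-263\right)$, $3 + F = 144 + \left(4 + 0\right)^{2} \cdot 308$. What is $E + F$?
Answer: $-76065$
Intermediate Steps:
$F = 5069$ ($F = -3 + \left(144 + \left(4 + 0\right)^{2} \cdot 308\right) = -3 + \left(144 + 4^{2} \cdot 308\right) = -3 + \left(144 + 16 \cdot 308\right) = -3 + \left(144 + 4928\right) = -3 + 5072 = 5069$)
$E = -81134$ ($E = 133 - 81267 = -81134$)
$E + F = -81134 + 5069 = -76065$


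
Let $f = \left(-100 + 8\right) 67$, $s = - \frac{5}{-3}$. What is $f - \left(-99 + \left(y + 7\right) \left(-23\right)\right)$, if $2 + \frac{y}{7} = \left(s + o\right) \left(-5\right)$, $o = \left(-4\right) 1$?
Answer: $- \frac{13043}{3} \approx -4347.7$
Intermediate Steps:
$s = \frac{5}{3}$ ($s = \left(-5\right) \left(- \frac{1}{3}\right) = \frac{5}{3} \approx 1.6667$)
$o = -4$
$y = \frac{203}{3}$ ($y = -14 + 7 \left(\frac{5}{3} - 4\right) \left(-5\right) = -14 + 7 \left(\left(- \frac{7}{3}\right) \left(-5\right)\right) = -14 + 7 \cdot \frac{35}{3} = -14 + \frac{245}{3} = \frac{203}{3} \approx 67.667$)
$f = -6164$ ($f = \left(-92\right) 67 = -6164$)
$f - \left(-99 + \left(y + 7\right) \left(-23\right)\right) = -6164 - \left(-99 + \left(\frac{203}{3} + 7\right) \left(-23\right)\right) = -6164 - \left(-99 + \frac{224}{3} \left(-23\right)\right) = -6164 - \left(-99 - \frac{5152}{3}\right) = -6164 - - \frac{5449}{3} = -6164 + \frac{5449}{3} = - \frac{13043}{3}$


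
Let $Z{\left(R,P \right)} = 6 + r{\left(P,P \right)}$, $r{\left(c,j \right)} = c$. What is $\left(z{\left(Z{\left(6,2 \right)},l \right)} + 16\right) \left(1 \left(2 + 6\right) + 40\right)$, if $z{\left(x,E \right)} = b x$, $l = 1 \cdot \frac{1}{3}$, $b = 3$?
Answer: $1920$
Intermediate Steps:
$Z{\left(R,P \right)} = 6 + P$
$l = \frac{1}{3}$ ($l = 1 \cdot \frac{1}{3} = \frac{1}{3} \approx 0.33333$)
$z{\left(x,E \right)} = 3 x$
$\left(z{\left(Z{\left(6,2 \right)},l \right)} + 16\right) \left(1 \left(2 + 6\right) + 40\right) = \left(3 \left(6 + 2\right) + 16\right) \left(1 \left(2 + 6\right) + 40\right) = \left(3 \cdot 8 + 16\right) \left(1 \cdot 8 + 40\right) = \left(24 + 16\right) \left(8 + 40\right) = 40 \cdot 48 = 1920$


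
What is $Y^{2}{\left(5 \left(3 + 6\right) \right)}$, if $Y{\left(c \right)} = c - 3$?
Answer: $1764$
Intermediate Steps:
$Y{\left(c \right)} = -3 + c$ ($Y{\left(c \right)} = c - 3 = -3 + c$)
$Y^{2}{\left(5 \left(3 + 6\right) \right)} = \left(-3 + 5 \left(3 + 6\right)\right)^{2} = \left(-3 + 5 \cdot 9\right)^{2} = \left(-3 + 45\right)^{2} = 42^{2} = 1764$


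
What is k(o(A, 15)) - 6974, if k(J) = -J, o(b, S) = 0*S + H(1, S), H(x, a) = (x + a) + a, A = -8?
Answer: -7005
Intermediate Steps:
H(x, a) = x + 2*a (H(x, a) = (a + x) + a = x + 2*a)
o(b, S) = 1 + 2*S (o(b, S) = 0*S + (1 + 2*S) = 0 + (1 + 2*S) = 1 + 2*S)
k(o(A, 15)) - 6974 = -(1 + 2*15) - 6974 = -(1 + 30) - 6974 = -1*31 - 6974 = -31 - 6974 = -7005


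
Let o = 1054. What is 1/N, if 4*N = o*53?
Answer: 2/27931 ≈ 7.1605e-5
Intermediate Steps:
N = 27931/2 (N = (1054*53)/4 = (1/4)*55862 = 27931/2 ≈ 13966.)
1/N = 1/(27931/2) = 2/27931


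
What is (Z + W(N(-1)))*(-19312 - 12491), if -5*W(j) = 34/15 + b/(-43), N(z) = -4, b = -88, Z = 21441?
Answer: -733000240243/1075 ≈ -6.8186e+8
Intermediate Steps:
W(j) = -2782/3225 (W(j) = -(34/15 - 88/(-43))/5 = -(34*(1/15) - 88*(-1/43))/5 = -(34/15 + 88/43)/5 = -⅕*2782/645 = -2782/3225)
(Z + W(N(-1)))*(-19312 - 12491) = (21441 - 2782/3225)*(-19312 - 12491) = (69144443/3225)*(-31803) = -733000240243/1075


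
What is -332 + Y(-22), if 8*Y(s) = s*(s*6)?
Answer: 31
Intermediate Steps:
Y(s) = 3*s²/4 (Y(s) = (s*(s*6))/8 = (s*(6*s))/8 = (6*s²)/8 = 3*s²/4)
-332 + Y(-22) = -332 + (¾)*(-22)² = -332 + (¾)*484 = -332 + 363 = 31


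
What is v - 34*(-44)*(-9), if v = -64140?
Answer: -77604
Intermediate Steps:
v - 34*(-44)*(-9) = -64140 - 34*(-44)*(-9) = -64140 - (-1496)*(-9) = -64140 - 1*13464 = -64140 - 13464 = -77604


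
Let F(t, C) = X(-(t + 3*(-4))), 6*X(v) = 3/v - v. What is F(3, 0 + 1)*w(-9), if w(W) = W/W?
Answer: -13/9 ≈ -1.4444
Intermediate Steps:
X(v) = 1/(2*v) - v/6 (X(v) = (3/v - v)/6 = (-v + 3/v)/6 = 1/(2*v) - v/6)
w(W) = 1
F(t, C) = (3 - (12 - t)**2)/(6*(12 - t)) (F(t, C) = (3 - (-(t + 3*(-4)))**2)/(6*((-(t + 3*(-4))))) = (3 - (-(t - 12))**2)/(6*((-(t - 12)))) = (3 - (-(-12 + t))**2)/(6*((-(-12 + t)))) = (3 - (12 - t)**2)/(6*(12 - t)))
F(3, 0 + 1)*w(-9) = ((-3 + (-12 + 3)**2)/(6*(-12 + 3)))*1 = ((1/6)*(-3 + (-9)**2)/(-9))*1 = ((1/6)*(-1/9)*(-3 + 81))*1 = ((1/6)*(-1/9)*78)*1 = -13/9*1 = -13/9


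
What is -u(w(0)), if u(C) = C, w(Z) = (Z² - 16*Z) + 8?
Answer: -8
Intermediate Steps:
w(Z) = 8 + Z² - 16*Z
-u(w(0)) = -(8 + 0² - 16*0) = -(8 + 0 + 0) = -1*8 = -8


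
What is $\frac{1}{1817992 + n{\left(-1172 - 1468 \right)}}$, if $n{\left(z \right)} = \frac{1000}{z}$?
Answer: $\frac{66}{119987447} \approx 5.5006 \cdot 10^{-7}$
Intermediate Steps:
$\frac{1}{1817992 + n{\left(-1172 - 1468 \right)}} = \frac{1}{1817992 + \frac{1000}{-1172 - 1468}} = \frac{1}{1817992 + \frac{1000}{-2640}} = \frac{1}{1817992 + 1000 \left(- \frac{1}{2640}\right)} = \frac{1}{1817992 - \frac{25}{66}} = \frac{1}{\frac{119987447}{66}} = \frac{66}{119987447}$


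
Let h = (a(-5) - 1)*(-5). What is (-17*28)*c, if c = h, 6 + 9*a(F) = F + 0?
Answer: -47600/9 ≈ -5288.9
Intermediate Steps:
a(F) = -⅔ + F/9 (a(F) = -⅔ + (F + 0)/9 = -⅔ + F/9)
h = 100/9 (h = ((-⅔ + (⅑)*(-5)) - 1)*(-5) = ((-⅔ - 5/9) - 1)*(-5) = (-11/9 - 1)*(-5) = -20/9*(-5) = 100/9 ≈ 11.111)
c = 100/9 ≈ 11.111
(-17*28)*c = -17*28*(100/9) = -476*100/9 = -47600/9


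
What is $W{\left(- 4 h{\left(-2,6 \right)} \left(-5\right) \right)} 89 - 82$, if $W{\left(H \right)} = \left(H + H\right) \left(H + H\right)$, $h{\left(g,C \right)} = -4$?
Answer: $2278318$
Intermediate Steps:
$W{\left(H \right)} = 4 H^{2}$ ($W{\left(H \right)} = 2 H 2 H = 4 H^{2}$)
$W{\left(- 4 h{\left(-2,6 \right)} \left(-5\right) \right)} 89 - 82 = 4 \left(\left(-4\right) \left(-4\right) \left(-5\right)\right)^{2} \cdot 89 - 82 = 4 \left(16 \left(-5\right)\right)^{2} \cdot 89 - 82 = 4 \left(-80\right)^{2} \cdot 89 - 82 = 4 \cdot 6400 \cdot 89 - 82 = 25600 \cdot 89 - 82 = 2278400 - 82 = 2278318$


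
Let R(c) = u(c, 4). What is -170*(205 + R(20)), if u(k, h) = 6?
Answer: -35870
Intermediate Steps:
R(c) = 6
-170*(205 + R(20)) = -170*(205 + 6) = -170*211 = -35870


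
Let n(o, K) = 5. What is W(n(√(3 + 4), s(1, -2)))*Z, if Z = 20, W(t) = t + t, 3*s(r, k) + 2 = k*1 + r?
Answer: 200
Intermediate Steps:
s(r, k) = -⅔ + k/3 + r/3 (s(r, k) = -⅔ + (k*1 + r)/3 = -⅔ + (k + r)/3 = -⅔ + (k/3 + r/3) = -⅔ + k/3 + r/3)
W(t) = 2*t
W(n(√(3 + 4), s(1, -2)))*Z = (2*5)*20 = 10*20 = 200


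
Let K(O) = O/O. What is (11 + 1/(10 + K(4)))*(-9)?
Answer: -1098/11 ≈ -99.818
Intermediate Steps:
K(O) = 1
(11 + 1/(10 + K(4)))*(-9) = (11 + 1/(10 + 1))*(-9) = (11 + 1/11)*(-9) = (122/11)*(-9) = -1098/11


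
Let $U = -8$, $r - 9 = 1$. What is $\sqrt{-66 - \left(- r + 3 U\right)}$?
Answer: $4 i \sqrt{2} \approx 5.6569 i$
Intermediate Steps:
$r = 10$ ($r = 9 + 1 = 10$)
$\sqrt{-66 - \left(- r + 3 U\right)} = \sqrt{-66 + \left(\left(-3\right) \left(-8\right) + 10\right)} = \sqrt{-66 + \left(24 + 10\right)} = \sqrt{-66 + 34} = \sqrt{-32} = 4 i \sqrt{2}$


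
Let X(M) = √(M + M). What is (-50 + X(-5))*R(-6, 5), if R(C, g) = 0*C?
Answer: 0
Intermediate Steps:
X(M) = √2*√M (X(M) = √(2*M) = √2*√M)
R(C, g) = 0
(-50 + X(-5))*R(-6, 5) = (-50 + √2*√(-5))*0 = (-50 + √2*(I*√5))*0 = (-50 + I*√10)*0 = 0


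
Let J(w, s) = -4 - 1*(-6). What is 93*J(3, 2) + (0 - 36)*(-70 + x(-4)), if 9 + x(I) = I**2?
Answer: 2454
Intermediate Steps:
x(I) = -9 + I**2
J(w, s) = 2 (J(w, s) = -4 + 6 = 2)
93*J(3, 2) + (0 - 36)*(-70 + x(-4)) = 93*2 + (0 - 36)*(-70 + (-9 + (-4)**2)) = 186 - 36*(-70 + (-9 + 16)) = 186 - 36*(-70 + 7) = 186 - 36*(-63) = 186 + 2268 = 2454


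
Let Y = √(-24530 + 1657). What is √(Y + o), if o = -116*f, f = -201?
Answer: √(23316 + I*√22873) ≈ 152.7 + 0.4952*I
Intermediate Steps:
o = 23316 (o = -116*(-201) = 23316)
Y = I*√22873 (Y = √(-22873) = I*√22873 ≈ 151.24*I)
√(Y + o) = √(I*√22873 + 23316) = √(23316 + I*√22873)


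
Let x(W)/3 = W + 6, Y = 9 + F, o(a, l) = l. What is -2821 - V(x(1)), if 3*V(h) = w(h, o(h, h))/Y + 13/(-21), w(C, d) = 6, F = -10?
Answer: -177584/63 ≈ -2818.8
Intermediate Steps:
Y = -1 (Y = 9 - 10 = -1)
x(W) = 18 + 3*W (x(W) = 3*(W + 6) = 3*(6 + W) = 18 + 3*W)
V(h) = -139/63 (V(h) = (6/(-1) + 13/(-21))/3 = (6*(-1) + 13*(-1/21))/3 = (-6 - 13/21)/3 = (⅓)*(-139/21) = -139/63)
-2821 - V(x(1)) = -2821 - 1*(-139/63) = -2821 + 139/63 = -177584/63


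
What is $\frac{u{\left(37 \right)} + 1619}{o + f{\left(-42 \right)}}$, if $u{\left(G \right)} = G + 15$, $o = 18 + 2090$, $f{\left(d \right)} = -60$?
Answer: $\frac{1671}{2048} \approx 0.81592$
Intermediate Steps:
$o = 2108$
$u{\left(G \right)} = 15 + G$
$\frac{u{\left(37 \right)} + 1619}{o + f{\left(-42 \right)}} = \frac{\left(15 + 37\right) + 1619}{2108 - 60} = \frac{52 + 1619}{2048} = 1671 \cdot \frac{1}{2048} = \frac{1671}{2048}$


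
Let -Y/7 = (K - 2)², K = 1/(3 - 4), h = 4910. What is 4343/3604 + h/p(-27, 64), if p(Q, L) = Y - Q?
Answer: -4384823/32436 ≈ -135.18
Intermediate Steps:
K = -1 (K = 1/(-1) = -1)
Y = -63 (Y = -7*(-1 - 2)² = -7*(-3)² = -7*9 = -63)
p(Q, L) = -63 - Q
4343/3604 + h/p(-27, 64) = 4343/3604 + 4910/(-63 - 1*(-27)) = 4343*(1/3604) + 4910/(-63 + 27) = 4343/3604 + 4910/(-36) = 4343/3604 + 4910*(-1/36) = 4343/3604 - 2455/18 = -4384823/32436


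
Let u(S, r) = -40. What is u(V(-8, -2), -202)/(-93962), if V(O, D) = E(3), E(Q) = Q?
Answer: 20/46981 ≈ 0.00042570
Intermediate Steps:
V(O, D) = 3
u(V(-8, -2), -202)/(-93962) = -40/(-93962) = -40*(-1/93962) = 20/46981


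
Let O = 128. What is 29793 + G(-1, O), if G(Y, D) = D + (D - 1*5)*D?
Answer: 45665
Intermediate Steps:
G(Y, D) = D + D*(-5 + D) (G(Y, D) = D + (D - 5)*D = D + (-5 + D)*D = D + D*(-5 + D))
29793 + G(-1, O) = 29793 + 128*(-4 + 128) = 29793 + 128*124 = 29793 + 15872 = 45665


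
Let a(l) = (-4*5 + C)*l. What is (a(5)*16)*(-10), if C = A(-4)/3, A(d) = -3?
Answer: 16800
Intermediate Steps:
C = -1 (C = -3/3 = -3*⅓ = -1)
a(l) = -21*l (a(l) = (-4*5 - 1)*l = (-20 - 1)*l = -21*l)
(a(5)*16)*(-10) = (-21*5*16)*(-10) = -105*16*(-10) = -1680*(-10) = 16800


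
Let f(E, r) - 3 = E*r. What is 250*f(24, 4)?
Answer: 24750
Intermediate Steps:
f(E, r) = 3 + E*r
250*f(24, 4) = 250*(3 + 24*4) = 250*(3 + 96) = 250*99 = 24750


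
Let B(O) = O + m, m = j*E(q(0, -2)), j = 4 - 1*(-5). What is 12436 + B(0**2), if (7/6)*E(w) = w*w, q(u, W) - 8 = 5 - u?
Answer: 96178/7 ≈ 13740.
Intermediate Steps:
q(u, W) = 13 - u (q(u, W) = 8 + (5 - u) = 13 - u)
j = 9 (j = 4 + 5 = 9)
E(w) = 6*w**2/7 (E(w) = 6*(w*w)/7 = 6*w**2/7)
m = 9126/7 (m = 9*(6*(13 - 1*0)**2/7) = 9*(6*(13 + 0)**2/7) = 9*((6/7)*13**2) = 9*((6/7)*169) = 9*(1014/7) = 9126/7 ≈ 1303.7)
B(O) = 9126/7 + O (B(O) = O + 9126/7 = 9126/7 + O)
12436 + B(0**2) = 12436 + (9126/7 + 0**2) = 12436 + (9126/7 + 0) = 12436 + 9126/7 = 96178/7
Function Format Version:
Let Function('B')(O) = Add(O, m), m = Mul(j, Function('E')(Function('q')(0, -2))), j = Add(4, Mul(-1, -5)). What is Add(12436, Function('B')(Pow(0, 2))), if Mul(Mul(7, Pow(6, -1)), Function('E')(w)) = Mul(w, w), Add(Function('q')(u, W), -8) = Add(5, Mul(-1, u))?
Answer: Rational(96178, 7) ≈ 13740.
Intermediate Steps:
Function('q')(u, W) = Add(13, Mul(-1, u)) (Function('q')(u, W) = Add(8, Add(5, Mul(-1, u))) = Add(13, Mul(-1, u)))
j = 9 (j = Add(4, 5) = 9)
Function('E')(w) = Mul(Rational(6, 7), Pow(w, 2)) (Function('E')(w) = Mul(Rational(6, 7), Mul(w, w)) = Mul(Rational(6, 7), Pow(w, 2)))
m = Rational(9126, 7) (m = Mul(9, Mul(Rational(6, 7), Pow(Add(13, Mul(-1, 0)), 2))) = Mul(9, Mul(Rational(6, 7), Pow(Add(13, 0), 2))) = Mul(9, Mul(Rational(6, 7), Pow(13, 2))) = Mul(9, Mul(Rational(6, 7), 169)) = Mul(9, Rational(1014, 7)) = Rational(9126, 7) ≈ 1303.7)
Function('B')(O) = Add(Rational(9126, 7), O) (Function('B')(O) = Add(O, Rational(9126, 7)) = Add(Rational(9126, 7), O))
Add(12436, Function('B')(Pow(0, 2))) = Add(12436, Add(Rational(9126, 7), Pow(0, 2))) = Add(12436, Add(Rational(9126, 7), 0)) = Add(12436, Rational(9126, 7)) = Rational(96178, 7)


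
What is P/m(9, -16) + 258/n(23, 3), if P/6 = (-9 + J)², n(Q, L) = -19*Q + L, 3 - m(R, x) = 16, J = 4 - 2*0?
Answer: -34227/2821 ≈ -12.133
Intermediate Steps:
J = 4 (J = 4 + 0 = 4)
m(R, x) = -13 (m(R, x) = 3 - 1*16 = 3 - 16 = -13)
n(Q, L) = L - 19*Q
P = 150 (P = 6*(-9 + 4)² = 6*(-5)² = 6*25 = 150)
P/m(9, -16) + 258/n(23, 3) = 150/(-13) + 258/(3 - 19*23) = 150*(-1/13) + 258/(3 - 437) = -150/13 + 258/(-434) = -150/13 + 258*(-1/434) = -150/13 - 129/217 = -34227/2821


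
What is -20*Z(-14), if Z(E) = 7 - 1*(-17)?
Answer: -480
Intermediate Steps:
Z(E) = 24 (Z(E) = 7 + 17 = 24)
-20*Z(-14) = -20*24 = -480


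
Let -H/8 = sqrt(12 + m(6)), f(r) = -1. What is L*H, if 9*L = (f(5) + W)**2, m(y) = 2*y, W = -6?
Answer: -784*sqrt(6)/9 ≈ -213.38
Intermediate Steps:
H = -16*sqrt(6) (H = -8*sqrt(12 + 2*6) = -8*sqrt(12 + 12) = -16*sqrt(6) ≈ -39.192)
L = 49/9 (L = (-1 - 6)**2/9 = (1/9)*(-7)**2 = (1/9)*49 = 49/9 ≈ 5.4444)
L*H = 49*(-16*sqrt(6))/9 = -784*sqrt(6)/9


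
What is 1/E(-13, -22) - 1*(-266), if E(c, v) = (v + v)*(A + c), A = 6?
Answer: 81929/308 ≈ 266.00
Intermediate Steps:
E(c, v) = 2*v*(6 + c) (E(c, v) = (v + v)*(6 + c) = (2*v)*(6 + c) = 2*v*(6 + c))
1/E(-13, -22) - 1*(-266) = 1/(2*(-22)*(6 - 13)) - 1*(-266) = 1/(2*(-22)*(-7)) + 266 = 1/308 + 266 = 81929/308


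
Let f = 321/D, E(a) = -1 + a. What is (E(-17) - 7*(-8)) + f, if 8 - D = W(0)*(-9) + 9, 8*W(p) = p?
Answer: -283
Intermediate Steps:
W(p) = p/8
D = -1 (D = 8 - (((1/8)*0)*(-9) + 9) = 8 - (0*(-9) + 9) = 8 - (0 + 9) = 8 - 1*9 = 8 - 9 = -1)
f = -321 (f = 321/(-1) = 321*(-1) = -321)
(E(-17) - 7*(-8)) + f = ((-1 - 17) - 7*(-8)) - 321 = (-18 + 56) - 321 = 38 - 321 = -283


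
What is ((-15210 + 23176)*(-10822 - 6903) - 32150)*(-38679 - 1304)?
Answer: 5646779098500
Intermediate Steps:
((-15210 + 23176)*(-10822 - 6903) - 32150)*(-38679 - 1304) = (7966*(-17725) - 32150)*(-39983) = (-141197350 - 32150)*(-39983) = -141229500*(-39983) = 5646779098500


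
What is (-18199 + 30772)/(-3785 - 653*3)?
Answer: -12573/5744 ≈ -2.1889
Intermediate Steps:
(-18199 + 30772)/(-3785 - 653*3) = 12573/(-3785 - 1959) = 12573/(-5744) = 12573*(-1/5744) = -12573/5744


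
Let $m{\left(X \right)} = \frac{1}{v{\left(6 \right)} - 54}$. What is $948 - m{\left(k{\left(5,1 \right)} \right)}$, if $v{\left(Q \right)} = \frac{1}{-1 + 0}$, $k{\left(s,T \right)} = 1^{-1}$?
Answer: $\frac{52141}{55} \approx 948.02$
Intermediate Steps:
$k{\left(s,T \right)} = 1$
$v{\left(Q \right)} = -1$ ($v{\left(Q \right)} = \frac{1}{-1} = -1$)
$m{\left(X \right)} = - \frac{1}{55}$ ($m{\left(X \right)} = \frac{1}{-1 - 54} = \frac{1}{-55} = - \frac{1}{55}$)
$948 - m{\left(k{\left(5,1 \right)} \right)} = 948 - - \frac{1}{55} = 948 + \frac{1}{55} = \frac{52141}{55}$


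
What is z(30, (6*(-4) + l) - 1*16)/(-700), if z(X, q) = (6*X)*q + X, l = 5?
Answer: 627/70 ≈ 8.9571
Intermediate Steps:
z(X, q) = X + 6*X*q (z(X, q) = 6*X*q + X = X + 6*X*q)
z(30, (6*(-4) + l) - 1*16)/(-700) = (30*(1 + 6*((6*(-4) + 5) - 1*16)))/(-700) = (30*(1 + 6*((-24 + 5) - 16)))*(-1/700) = (30*(1 + 6*(-19 - 16)))*(-1/700) = (30*(1 + 6*(-35)))*(-1/700) = (30*(1 - 210))*(-1/700) = (30*(-209))*(-1/700) = -6270*(-1/700) = 627/70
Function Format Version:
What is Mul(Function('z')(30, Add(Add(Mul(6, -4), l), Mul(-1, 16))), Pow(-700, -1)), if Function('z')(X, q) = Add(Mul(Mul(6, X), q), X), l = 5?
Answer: Rational(627, 70) ≈ 8.9571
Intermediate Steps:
Function('z')(X, q) = Add(X, Mul(6, X, q)) (Function('z')(X, q) = Add(Mul(6, X, q), X) = Add(X, Mul(6, X, q)))
Mul(Function('z')(30, Add(Add(Mul(6, -4), l), Mul(-1, 16))), Pow(-700, -1)) = Mul(Mul(30, Add(1, Mul(6, Add(Add(Mul(6, -4), 5), Mul(-1, 16))))), Pow(-700, -1)) = Mul(Mul(30, Add(1, Mul(6, Add(Add(-24, 5), -16)))), Rational(-1, 700)) = Mul(Mul(30, Add(1, Mul(6, Add(-19, -16)))), Rational(-1, 700)) = Mul(Mul(30, Add(1, Mul(6, -35))), Rational(-1, 700)) = Mul(Mul(30, Add(1, -210)), Rational(-1, 700)) = Mul(Mul(30, -209), Rational(-1, 700)) = Mul(-6270, Rational(-1, 700)) = Rational(627, 70)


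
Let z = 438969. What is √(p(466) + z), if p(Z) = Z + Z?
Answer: √439901 ≈ 663.25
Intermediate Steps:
p(Z) = 2*Z
√(p(466) + z) = √(2*466 + 438969) = √(932 + 438969) = √439901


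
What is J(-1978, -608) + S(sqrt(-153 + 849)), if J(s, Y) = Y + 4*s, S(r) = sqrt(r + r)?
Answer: -8520 + 2*174**(1/4) ≈ -8512.7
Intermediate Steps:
S(r) = sqrt(2)*sqrt(r) (S(r) = sqrt(2*r) = sqrt(2)*sqrt(r))
J(-1978, -608) + S(sqrt(-153 + 849)) = (-608 + 4*(-1978)) + sqrt(2)*sqrt(sqrt(-153 + 849)) = (-608 - 7912) + sqrt(2)*sqrt(sqrt(696)) = -8520 + sqrt(2)*sqrt(2*sqrt(174)) = -8520 + sqrt(2)*(2**(3/4)*87**(1/4)) = -8520 + 2*174**(1/4)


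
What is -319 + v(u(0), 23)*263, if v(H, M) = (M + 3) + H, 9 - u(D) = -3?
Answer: 9675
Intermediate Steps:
u(D) = 12 (u(D) = 9 - 1*(-3) = 9 + 3 = 12)
v(H, M) = 3 + H + M (v(H, M) = (3 + M) + H = 3 + H + M)
-319 + v(u(0), 23)*263 = -319 + (3 + 12 + 23)*263 = -319 + 38*263 = -319 + 9994 = 9675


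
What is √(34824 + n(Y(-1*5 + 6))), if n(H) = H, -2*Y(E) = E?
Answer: √139294/2 ≈ 186.61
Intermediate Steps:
Y(E) = -E/2
√(34824 + n(Y(-1*5 + 6))) = √(34824 - (-1*5 + 6)/2) = √(34824 - (-5 + 6)/2) = √(34824 - ½*1) = √(34824 - ½) = √(69647/2) = √139294/2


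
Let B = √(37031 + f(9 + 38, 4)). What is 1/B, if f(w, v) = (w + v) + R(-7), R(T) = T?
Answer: √1483/7415 ≈ 0.0051935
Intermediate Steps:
f(w, v) = -7 + v + w (f(w, v) = (w + v) - 7 = (v + w) - 7 = -7 + v + w)
B = 5*√1483 (B = √(37031 + (-7 + 4 + (9 + 38))) = √(37031 + (-7 + 4 + 47)) = √(37031 + 44) = √37075 = 5*√1483 ≈ 192.55)
1/B = 1/(5*√1483) = √1483/7415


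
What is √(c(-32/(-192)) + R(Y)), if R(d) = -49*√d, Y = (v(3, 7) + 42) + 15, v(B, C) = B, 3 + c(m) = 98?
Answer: √(95 - 98*√15) ≈ 16.869*I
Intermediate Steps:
c(m) = 95 (c(m) = -3 + 98 = 95)
Y = 60 (Y = (3 + 42) + 15 = 45 + 15 = 60)
√(c(-32/(-192)) + R(Y)) = √(95 - 98*√15)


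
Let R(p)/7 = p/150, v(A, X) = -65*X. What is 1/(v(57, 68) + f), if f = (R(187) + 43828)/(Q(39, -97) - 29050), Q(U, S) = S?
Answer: -4372050/19331036509 ≈ -0.00022617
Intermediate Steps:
R(p) = 7*p/150 (R(p) = 7*(p/150) = 7*p/150)
f = -6575509/4372050 (f = ((7/150)*187 + 43828)/(-97 - 29050) = (1309/150 + 43828)/(-29147) = (6575509/150)*(-1/29147) = -6575509/4372050 ≈ -1.5040)
1/(v(57, 68) + f) = 1/(-65*68 - 6575509/4372050) = 1/(-4420 - 6575509/4372050) = 1/(-19331036509/4372050) = -4372050/19331036509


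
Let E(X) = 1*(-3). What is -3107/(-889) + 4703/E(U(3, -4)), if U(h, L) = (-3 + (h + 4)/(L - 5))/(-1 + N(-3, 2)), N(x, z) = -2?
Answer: -4171646/2667 ≈ -1564.2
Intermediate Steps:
U(h, L) = 1 - (4 + h)/(3*(-5 + L)) (U(h, L) = (-3 + (h + 4)/(L - 5))/(-1 - 2) = (-3 + (4 + h)/(-5 + L))/(-3) = (-3 + (4 + h)/(-5 + L))*(-⅓) = 1 - (4 + h)/(3*(-5 + L)))
E(X) = -3
-3107/(-889) + 4703/E(U(3, -4)) = -3107/(-889) + 4703/(-3) = -3107*(-1/889) + 4703*(-⅓) = 3107/889 - 4703/3 = -4171646/2667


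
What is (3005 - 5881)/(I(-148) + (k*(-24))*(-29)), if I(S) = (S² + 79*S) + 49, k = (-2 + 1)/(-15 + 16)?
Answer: -2876/9565 ≈ -0.30068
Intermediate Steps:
k = -1 (k = -1/1 = -1*1 = -1)
I(S) = 49 + S² + 79*S
(3005 - 5881)/(I(-148) + (k*(-24))*(-29)) = (3005 - 5881)/((49 + (-148)² + 79*(-148)) - 1*(-24)*(-29)) = -2876/((49 + 21904 - 11692) + 24*(-29)) = -2876/(10261 - 696) = -2876/9565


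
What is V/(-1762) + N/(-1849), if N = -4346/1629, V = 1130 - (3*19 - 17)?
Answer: -1637722619/2653590501 ≈ -0.61717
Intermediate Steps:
V = 1090 (V = 1130 - (57 - 17) = 1130 - 1*40 = 1130 - 40 = 1090)
N = -4346/1629 (N = -4346*1/1629 = -4346/1629 ≈ -2.6679)
V/(-1762) + N/(-1849) = 1090/(-1762) - 4346/1629/(-1849) = 1090*(-1/1762) - 4346/1629*(-1/1849) = -545/881 + 4346/3012021 = -1637722619/2653590501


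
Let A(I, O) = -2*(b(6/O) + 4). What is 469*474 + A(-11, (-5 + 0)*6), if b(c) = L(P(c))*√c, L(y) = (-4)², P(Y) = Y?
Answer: 222298 - 32*I*√5/5 ≈ 2.223e+5 - 14.311*I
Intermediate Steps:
L(y) = 16
b(c) = 16*√c
A(I, O) = -8 - 32*√6*√(1/O) (A(I, O) = -2*(16*√(6/O) + 4) = -2*(16*(√6*√(1/O)) + 4) = -2*(16*√6*√(1/O) + 4) = -2*(4 + 16*√6*√(1/O)) = -8 - 32*√6*√(1/O))
469*474 + A(-11, (-5 + 0)*6) = 469*474 + (-8 - 32*√6*√(1/((-5 + 0)*6))) = 222306 + (-8 - 32*√6*√(1/(-5*6))) = 222306 + (-8 - 32*√6*√(1/(-30))) = 222306 + (-8 - 32*√6*√(-1/30)) = 222306 + (-8 - 32*√6*I*√30/30) = 222306 + (-8 - 32*I*√5/5) = 222298 - 32*I*√5/5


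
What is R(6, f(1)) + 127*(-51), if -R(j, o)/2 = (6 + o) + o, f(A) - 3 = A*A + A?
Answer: -6509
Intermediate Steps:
f(A) = 3 + A + A² (f(A) = 3 + (A*A + A) = 3 + (A² + A) = 3 + (A + A²) = 3 + A + A²)
R(j, o) = -12 - 4*o (R(j, o) = -2*((6 + o) + o) = -2*(6 + 2*o) = -12 - 4*o)
R(6, f(1)) + 127*(-51) = (-12 - 4*(3 + 1 + 1²)) + 127*(-51) = (-12 - 4*(3 + 1 + 1)) - 6477 = (-12 - 4*5) - 6477 = (-12 - 20) - 6477 = -32 - 6477 = -6509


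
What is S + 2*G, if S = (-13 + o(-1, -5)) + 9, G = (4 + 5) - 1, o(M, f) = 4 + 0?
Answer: 16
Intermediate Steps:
o(M, f) = 4
G = 8 (G = 9 - 1 = 8)
S = 0 (S = (-13 + 4) + 9 = -9 + 9 = 0)
S + 2*G = 0 + 2*8 = 0 + 16 = 16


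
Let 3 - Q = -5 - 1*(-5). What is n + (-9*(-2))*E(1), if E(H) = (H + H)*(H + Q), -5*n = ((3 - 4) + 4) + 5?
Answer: 712/5 ≈ 142.40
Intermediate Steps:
Q = 3 (Q = 3 - (-5 - 1*(-5)) = 3 - (-5 + 5) = 3 - 1*0 = 3 + 0 = 3)
n = -8/5 (n = -(((3 - 4) + 4) + 5)/5 = -((-1 + 4) + 5)/5 = -(3 + 5)/5 = -⅕*8 = -8/5 ≈ -1.6000)
E(H) = 2*H*(3 + H) (E(H) = (H + H)*(H + 3) = (2*H)*(3 + H) = 2*H*(3 + H))
n + (-9*(-2))*E(1) = -8/5 + (-9*(-2))*(2*1*(3 + 1)) = -8/5 + 18*(2*1*4) = -8/5 + 18*8 = -8/5 + 144 = 712/5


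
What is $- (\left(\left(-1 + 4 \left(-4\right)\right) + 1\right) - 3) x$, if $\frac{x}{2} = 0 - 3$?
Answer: $-114$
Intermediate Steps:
$x = -6$ ($x = 2 \left(0 - 3\right) = 2 \left(-3\right) = -6$)
$- (\left(\left(-1 + 4 \left(-4\right)\right) + 1\right) - 3) x = - (\left(\left(-1 + 4 \left(-4\right)\right) + 1\right) - 3) \left(-6\right) = - (\left(\left(-1 - 16\right) + 1\right) - 3) \left(-6\right) = - (\left(-17 + 1\right) - 3) \left(-6\right) = - (-16 - 3) \left(-6\right) = \left(-1\right) \left(-19\right) \left(-6\right) = 19 \left(-6\right) = -114$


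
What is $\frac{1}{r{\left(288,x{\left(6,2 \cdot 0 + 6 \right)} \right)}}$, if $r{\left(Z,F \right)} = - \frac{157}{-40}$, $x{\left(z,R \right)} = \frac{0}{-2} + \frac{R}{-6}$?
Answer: $\frac{40}{157} \approx 0.25478$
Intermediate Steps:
$x{\left(z,R \right)} = - \frac{R}{6}$ ($x{\left(z,R \right)} = 0 \left(- \frac{1}{2}\right) + R \left(- \frac{1}{6}\right) = 0 - \frac{R}{6} = - \frac{R}{6}$)
$r{\left(Z,F \right)} = \frac{157}{40}$ ($r{\left(Z,F \right)} = \left(-157\right) \left(- \frac{1}{40}\right) = \frac{157}{40}$)
$\frac{1}{r{\left(288,x{\left(6,2 \cdot 0 + 6 \right)} \right)}} = \frac{1}{\frac{157}{40}} = \frac{40}{157}$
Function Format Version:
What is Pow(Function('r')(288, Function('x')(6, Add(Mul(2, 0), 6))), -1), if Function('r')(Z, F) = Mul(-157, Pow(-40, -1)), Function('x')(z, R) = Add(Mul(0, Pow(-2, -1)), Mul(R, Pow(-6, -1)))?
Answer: Rational(40, 157) ≈ 0.25478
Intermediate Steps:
Function('x')(z, R) = Mul(Rational(-1, 6), R) (Function('x')(z, R) = Add(Mul(0, Rational(-1, 2)), Mul(R, Rational(-1, 6))) = Add(0, Mul(Rational(-1, 6), R)) = Mul(Rational(-1, 6), R))
Function('r')(Z, F) = Rational(157, 40) (Function('r')(Z, F) = Mul(-157, Rational(-1, 40)) = Rational(157, 40))
Pow(Function('r')(288, Function('x')(6, Add(Mul(2, 0), 6))), -1) = Pow(Rational(157, 40), -1) = Rational(40, 157)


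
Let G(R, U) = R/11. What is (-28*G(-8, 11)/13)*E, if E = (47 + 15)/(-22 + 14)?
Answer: -1736/143 ≈ -12.140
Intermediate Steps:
G(R, U) = R/11 (G(R, U) = R*(1/11) = R/11)
E = -31/4 (E = 62/(-8) = 62*(-⅛) = -31/4 ≈ -7.7500)
(-28*G(-8, 11)/13)*E = -28*(1/11)*(-8)/13*(-31/4) = -(-224)/(11*13)*(-31/4) = -28*(-8/143)*(-31/4) = (224/143)*(-31/4) = -1736/143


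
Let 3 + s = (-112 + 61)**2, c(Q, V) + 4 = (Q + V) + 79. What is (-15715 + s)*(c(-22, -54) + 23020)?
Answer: -301940223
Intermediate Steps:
c(Q, V) = 75 + Q + V (c(Q, V) = -4 + ((Q + V) + 79) = -4 + (79 + Q + V) = 75 + Q + V)
s = 2598 (s = -3 + (-112 + 61)**2 = -3 + (-51)**2 = -3 + 2601 = 2598)
(-15715 + s)*(c(-22, -54) + 23020) = (-15715 + 2598)*((75 - 22 - 54) + 23020) = -13117*(-1 + 23020) = -13117*23019 = -301940223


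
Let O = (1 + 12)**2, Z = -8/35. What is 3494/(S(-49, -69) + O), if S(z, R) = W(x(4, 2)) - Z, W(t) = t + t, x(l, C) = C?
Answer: 122290/6063 ≈ 20.170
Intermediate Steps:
W(t) = 2*t
Z = -8/35 (Z = -8*1/35 = -8/35 ≈ -0.22857)
S(z, R) = 148/35 (S(z, R) = 2*2 - 1*(-8/35) = 4 + 8/35 = 148/35)
O = 169 (O = 13**2 = 169)
3494/(S(-49, -69) + O) = 3494/(148/35 + 169) = 3494/(6063/35) = 3494*(35/6063) = 122290/6063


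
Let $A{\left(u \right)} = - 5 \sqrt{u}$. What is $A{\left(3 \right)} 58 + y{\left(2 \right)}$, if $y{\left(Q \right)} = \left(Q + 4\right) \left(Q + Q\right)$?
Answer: $24 - 290 \sqrt{3} \approx -478.29$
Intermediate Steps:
$y{\left(Q \right)} = 2 Q \left(4 + Q\right)$ ($y{\left(Q \right)} = \left(4 + Q\right) 2 Q = 2 Q \left(4 + Q\right)$)
$A{\left(3 \right)} 58 + y{\left(2 \right)} = - 5 \sqrt{3} \cdot 58 + 2 \cdot 2 \left(4 + 2\right) = - 290 \sqrt{3} + 2 \cdot 2 \cdot 6 = - 290 \sqrt{3} + 24 = 24 - 290 \sqrt{3}$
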